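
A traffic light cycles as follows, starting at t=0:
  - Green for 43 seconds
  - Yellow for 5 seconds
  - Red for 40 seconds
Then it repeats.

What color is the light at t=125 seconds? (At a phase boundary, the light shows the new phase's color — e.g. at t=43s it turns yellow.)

Answer: green

Derivation:
Cycle length = 43 + 5 + 40 = 88s
t = 125, phase_t = 125 mod 88 = 37
37 < 43 (green end) → GREEN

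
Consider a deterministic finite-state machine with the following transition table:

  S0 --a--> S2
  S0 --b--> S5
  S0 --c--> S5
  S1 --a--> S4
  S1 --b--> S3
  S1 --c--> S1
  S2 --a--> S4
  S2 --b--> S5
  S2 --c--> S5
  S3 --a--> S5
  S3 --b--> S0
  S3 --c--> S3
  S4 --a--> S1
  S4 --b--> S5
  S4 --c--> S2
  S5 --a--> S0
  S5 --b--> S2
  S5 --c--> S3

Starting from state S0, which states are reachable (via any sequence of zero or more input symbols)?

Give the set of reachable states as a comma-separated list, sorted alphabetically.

BFS from S0:
  visit S0: S0--a-->S2 (new), S0--b-->S5 (new), S0--c-->S5 (seen)
  visit S2: S2--a-->S4 (new), S2--b-->S5 (seen), S2--c-->S5 (seen)
  visit S5: S5--a-->S0 (seen), S5--b-->S2 (seen), S5--c-->S3 (new)
  visit S4: S4--a-->S1 (new), S4--b-->S5 (seen), S4--c-->S2 (seen)
  visit S3: S3--a-->S5 (seen), S3--b-->S0 (seen), S3--c-->S3 (seen)
  visit S1: S1--a-->S4 (seen), S1--b-->S3 (seen), S1--c-->S1 (seen)

Answer: S0, S1, S2, S3, S4, S5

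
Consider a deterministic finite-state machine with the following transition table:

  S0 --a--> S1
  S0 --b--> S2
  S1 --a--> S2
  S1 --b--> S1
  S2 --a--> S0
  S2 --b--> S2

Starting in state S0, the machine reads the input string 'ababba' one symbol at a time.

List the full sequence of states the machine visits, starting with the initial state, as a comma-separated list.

Start: S0
  read 'a': S0 --a--> S1
  read 'b': S1 --b--> S1
  read 'a': S1 --a--> S2
  read 'b': S2 --b--> S2
  read 'b': S2 --b--> S2
  read 'a': S2 --a--> S0

Answer: S0, S1, S1, S2, S2, S2, S0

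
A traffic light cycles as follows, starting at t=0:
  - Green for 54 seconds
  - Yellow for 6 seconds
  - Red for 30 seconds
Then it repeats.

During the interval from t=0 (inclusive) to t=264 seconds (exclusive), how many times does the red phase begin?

Cycle = 54+6+30 = 90s
red phase starts at t = k*90 + 60 for k=0,1,2,...
Need k*90+60 < 264 → k < 2.267
k ∈ {0, ..., 2} → 3 starts

Answer: 3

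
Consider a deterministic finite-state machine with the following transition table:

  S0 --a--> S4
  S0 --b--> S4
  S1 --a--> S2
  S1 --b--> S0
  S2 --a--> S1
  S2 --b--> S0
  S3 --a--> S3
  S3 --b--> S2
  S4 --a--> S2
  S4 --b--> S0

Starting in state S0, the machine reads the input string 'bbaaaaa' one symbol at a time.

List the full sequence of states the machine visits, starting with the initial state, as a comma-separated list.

Start: S0
  read 'b': S0 --b--> S4
  read 'b': S4 --b--> S0
  read 'a': S0 --a--> S4
  read 'a': S4 --a--> S2
  read 'a': S2 --a--> S1
  read 'a': S1 --a--> S2
  read 'a': S2 --a--> S1

Answer: S0, S4, S0, S4, S2, S1, S2, S1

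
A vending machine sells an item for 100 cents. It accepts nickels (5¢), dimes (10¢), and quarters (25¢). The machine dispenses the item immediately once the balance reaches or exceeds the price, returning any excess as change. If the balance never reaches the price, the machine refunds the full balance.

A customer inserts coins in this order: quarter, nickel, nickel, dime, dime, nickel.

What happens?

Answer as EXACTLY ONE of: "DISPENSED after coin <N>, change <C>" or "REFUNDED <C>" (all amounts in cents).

Price: 100¢
Coin 1 (quarter, 25¢): balance = 25¢
Coin 2 (nickel, 5¢): balance = 30¢
Coin 3 (nickel, 5¢): balance = 35¢
Coin 4 (dime, 10¢): balance = 45¢
Coin 5 (dime, 10¢): balance = 55¢
Coin 6 (nickel, 5¢): balance = 60¢
All coins inserted, balance 60¢ < price 100¢ → REFUND 60¢

Answer: REFUNDED 60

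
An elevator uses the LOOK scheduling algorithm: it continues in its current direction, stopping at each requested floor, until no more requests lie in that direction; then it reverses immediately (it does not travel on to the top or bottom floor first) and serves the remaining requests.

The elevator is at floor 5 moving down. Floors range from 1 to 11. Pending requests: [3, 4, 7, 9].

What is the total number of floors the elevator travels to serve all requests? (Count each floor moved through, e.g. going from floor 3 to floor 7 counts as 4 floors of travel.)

Answer: 8

Derivation:
Start at floor 5 moving down, LOOK stop order: [4, 3, 7, 9]
  5 → 4: |4-5| = 1, total = 1
  4 → 3: |3-4| = 1, total = 2
  3 → 7: |7-3| = 4, total = 6
  7 → 9: |9-7| = 2, total = 8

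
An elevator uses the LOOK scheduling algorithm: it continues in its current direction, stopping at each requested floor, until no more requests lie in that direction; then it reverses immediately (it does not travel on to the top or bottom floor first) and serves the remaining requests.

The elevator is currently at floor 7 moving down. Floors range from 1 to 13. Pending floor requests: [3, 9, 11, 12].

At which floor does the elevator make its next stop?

Current floor: 7, direction: down
Requests above: [9, 11, 12]
Requests below: [3]
Moving down and requests lie below → nearest below is max([3]) = 3

Answer: 3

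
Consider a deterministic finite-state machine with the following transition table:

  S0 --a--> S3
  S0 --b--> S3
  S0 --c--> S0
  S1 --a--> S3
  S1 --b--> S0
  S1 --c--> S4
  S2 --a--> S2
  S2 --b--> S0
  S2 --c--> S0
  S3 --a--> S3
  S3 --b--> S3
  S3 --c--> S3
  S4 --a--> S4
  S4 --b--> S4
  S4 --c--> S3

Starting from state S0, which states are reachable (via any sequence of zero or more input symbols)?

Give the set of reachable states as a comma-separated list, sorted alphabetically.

BFS from S0:
  visit S0: S0--a-->S3 (new), S0--b-->S3 (seen), S0--c-->S0 (seen)
  visit S3: S3--a-->S3 (seen), S3--b-->S3 (seen), S3--c-->S3 (seen)

Answer: S0, S3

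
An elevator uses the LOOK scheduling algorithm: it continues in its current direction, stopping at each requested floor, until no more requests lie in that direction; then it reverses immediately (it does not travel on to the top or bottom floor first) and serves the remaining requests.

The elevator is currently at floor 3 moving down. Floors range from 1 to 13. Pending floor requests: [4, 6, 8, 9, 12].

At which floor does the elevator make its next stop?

Current floor: 3, direction: down
Requests above: [4, 6, 8, 9, 12]
Requests below: []
Moving down but no requests below → reverse; nearest above is min([4, 6, 8, 9, 12]) = 4

Answer: 4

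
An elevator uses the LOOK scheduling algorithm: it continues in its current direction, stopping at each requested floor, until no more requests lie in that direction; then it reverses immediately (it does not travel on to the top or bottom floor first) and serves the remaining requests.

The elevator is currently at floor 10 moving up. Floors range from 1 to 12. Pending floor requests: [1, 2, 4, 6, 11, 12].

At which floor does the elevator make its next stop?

Answer: 11

Derivation:
Current floor: 10, direction: up
Requests above: [11, 12]
Requests below: [1, 2, 4, 6]
Moving up and requests lie above → nearest above is min([11, 12]) = 11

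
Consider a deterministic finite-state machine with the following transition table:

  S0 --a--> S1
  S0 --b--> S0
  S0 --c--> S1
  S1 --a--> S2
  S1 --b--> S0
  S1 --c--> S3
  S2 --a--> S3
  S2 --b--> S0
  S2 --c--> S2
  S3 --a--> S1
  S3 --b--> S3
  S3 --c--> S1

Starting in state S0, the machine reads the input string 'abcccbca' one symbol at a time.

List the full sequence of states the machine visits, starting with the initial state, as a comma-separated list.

Answer: S0, S1, S0, S1, S3, S1, S0, S1, S2

Derivation:
Start: S0
  read 'a': S0 --a--> S1
  read 'b': S1 --b--> S0
  read 'c': S0 --c--> S1
  read 'c': S1 --c--> S3
  read 'c': S3 --c--> S1
  read 'b': S1 --b--> S0
  read 'c': S0 --c--> S1
  read 'a': S1 --a--> S2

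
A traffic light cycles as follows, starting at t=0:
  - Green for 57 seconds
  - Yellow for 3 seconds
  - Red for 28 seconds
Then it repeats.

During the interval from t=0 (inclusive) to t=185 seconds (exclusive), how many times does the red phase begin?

Answer: 2

Derivation:
Cycle = 57+3+28 = 88s
red phase starts at t = k*88 + 60 for k=0,1,2,...
Need k*88+60 < 185 → k < 1.420
k ∈ {0, ..., 1} → 2 starts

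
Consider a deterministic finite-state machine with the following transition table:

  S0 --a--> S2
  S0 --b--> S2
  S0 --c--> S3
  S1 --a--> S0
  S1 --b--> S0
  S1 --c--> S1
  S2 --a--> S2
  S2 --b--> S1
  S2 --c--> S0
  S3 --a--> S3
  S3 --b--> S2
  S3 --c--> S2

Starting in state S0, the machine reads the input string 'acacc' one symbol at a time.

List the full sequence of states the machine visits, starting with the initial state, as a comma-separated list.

Start: S0
  read 'a': S0 --a--> S2
  read 'c': S2 --c--> S0
  read 'a': S0 --a--> S2
  read 'c': S2 --c--> S0
  read 'c': S0 --c--> S3

Answer: S0, S2, S0, S2, S0, S3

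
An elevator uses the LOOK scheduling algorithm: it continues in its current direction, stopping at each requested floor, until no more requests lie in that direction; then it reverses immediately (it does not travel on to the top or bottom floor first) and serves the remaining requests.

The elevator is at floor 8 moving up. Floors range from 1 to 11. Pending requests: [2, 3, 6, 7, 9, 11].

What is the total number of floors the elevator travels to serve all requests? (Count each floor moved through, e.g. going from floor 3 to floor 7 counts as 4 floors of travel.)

Answer: 12

Derivation:
Start at floor 8 moving up, LOOK stop order: [9, 11, 7, 6, 3, 2]
  8 → 9: |9-8| = 1, total = 1
  9 → 11: |11-9| = 2, total = 3
  11 → 7: |7-11| = 4, total = 7
  7 → 6: |6-7| = 1, total = 8
  6 → 3: |3-6| = 3, total = 11
  3 → 2: |2-3| = 1, total = 12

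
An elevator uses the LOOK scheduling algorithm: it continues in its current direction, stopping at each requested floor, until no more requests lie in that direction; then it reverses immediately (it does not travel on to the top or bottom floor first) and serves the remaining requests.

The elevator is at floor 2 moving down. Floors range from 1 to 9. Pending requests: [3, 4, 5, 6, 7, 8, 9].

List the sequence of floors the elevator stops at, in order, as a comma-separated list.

Current: 2, moving DOWN
Serve below first (descending): []
Then reverse, serve above (ascending): [3, 4, 5, 6, 7, 8, 9]

Answer: 3, 4, 5, 6, 7, 8, 9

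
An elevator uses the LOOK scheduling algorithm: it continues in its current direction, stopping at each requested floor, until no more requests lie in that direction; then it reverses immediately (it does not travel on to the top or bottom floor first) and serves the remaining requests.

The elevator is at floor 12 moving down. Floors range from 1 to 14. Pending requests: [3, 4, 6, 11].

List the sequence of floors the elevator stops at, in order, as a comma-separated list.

Answer: 11, 6, 4, 3

Derivation:
Current: 12, moving DOWN
Serve below first (descending): [11, 6, 4, 3]
Then reverse, serve above (ascending): []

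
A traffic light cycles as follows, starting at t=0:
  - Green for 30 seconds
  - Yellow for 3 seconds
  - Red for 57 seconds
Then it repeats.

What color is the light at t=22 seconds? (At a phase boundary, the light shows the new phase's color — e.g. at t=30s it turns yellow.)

Cycle length = 30 + 3 + 57 = 90s
t = 22, phase_t = 22 mod 90 = 22
22 < 30 (green end) → GREEN

Answer: green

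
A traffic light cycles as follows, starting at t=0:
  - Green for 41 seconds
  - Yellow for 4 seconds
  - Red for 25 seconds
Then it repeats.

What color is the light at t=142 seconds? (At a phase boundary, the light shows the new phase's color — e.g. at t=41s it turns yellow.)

Answer: green

Derivation:
Cycle length = 41 + 4 + 25 = 70s
t = 142, phase_t = 142 mod 70 = 2
2 < 41 (green end) → GREEN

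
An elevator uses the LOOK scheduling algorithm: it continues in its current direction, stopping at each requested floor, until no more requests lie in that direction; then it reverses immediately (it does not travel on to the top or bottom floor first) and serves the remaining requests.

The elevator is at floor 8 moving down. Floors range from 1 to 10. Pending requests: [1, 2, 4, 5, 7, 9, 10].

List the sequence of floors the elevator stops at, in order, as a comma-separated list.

Current: 8, moving DOWN
Serve below first (descending): [7, 5, 4, 2, 1]
Then reverse, serve above (ascending): [9, 10]

Answer: 7, 5, 4, 2, 1, 9, 10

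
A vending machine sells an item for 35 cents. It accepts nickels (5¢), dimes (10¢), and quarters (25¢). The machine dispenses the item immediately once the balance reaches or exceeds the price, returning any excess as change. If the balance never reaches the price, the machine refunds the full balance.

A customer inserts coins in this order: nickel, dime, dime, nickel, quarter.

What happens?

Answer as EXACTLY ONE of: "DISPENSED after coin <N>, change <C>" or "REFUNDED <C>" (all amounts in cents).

Price: 35¢
Coin 1 (nickel, 5¢): balance = 5¢
Coin 2 (dime, 10¢): balance = 15¢
Coin 3 (dime, 10¢): balance = 25¢
Coin 4 (nickel, 5¢): balance = 30¢
Coin 5 (quarter, 25¢): balance = 55¢
  → balance >= price → DISPENSE, change = 55 - 35 = 20¢

Answer: DISPENSED after coin 5, change 20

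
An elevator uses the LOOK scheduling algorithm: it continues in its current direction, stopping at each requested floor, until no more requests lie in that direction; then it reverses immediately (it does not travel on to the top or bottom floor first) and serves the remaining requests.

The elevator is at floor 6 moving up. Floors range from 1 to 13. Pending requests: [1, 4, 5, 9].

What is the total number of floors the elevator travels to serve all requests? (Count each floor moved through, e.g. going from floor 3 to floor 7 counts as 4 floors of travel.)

Answer: 11

Derivation:
Start at floor 6 moving up, LOOK stop order: [9, 5, 4, 1]
  6 → 9: |9-6| = 3, total = 3
  9 → 5: |5-9| = 4, total = 7
  5 → 4: |4-5| = 1, total = 8
  4 → 1: |1-4| = 3, total = 11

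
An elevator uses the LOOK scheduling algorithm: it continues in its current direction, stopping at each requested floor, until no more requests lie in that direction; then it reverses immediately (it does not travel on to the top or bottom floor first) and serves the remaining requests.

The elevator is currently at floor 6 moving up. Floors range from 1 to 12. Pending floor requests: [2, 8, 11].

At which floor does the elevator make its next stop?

Current floor: 6, direction: up
Requests above: [8, 11]
Requests below: [2]
Moving up and requests lie above → nearest above is min([8, 11]) = 8

Answer: 8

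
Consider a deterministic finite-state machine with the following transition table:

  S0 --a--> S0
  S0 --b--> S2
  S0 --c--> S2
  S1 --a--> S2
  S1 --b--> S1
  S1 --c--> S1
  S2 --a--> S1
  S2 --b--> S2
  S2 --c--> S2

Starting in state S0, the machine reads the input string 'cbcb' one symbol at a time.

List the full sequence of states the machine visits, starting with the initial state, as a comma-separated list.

Answer: S0, S2, S2, S2, S2

Derivation:
Start: S0
  read 'c': S0 --c--> S2
  read 'b': S2 --b--> S2
  read 'c': S2 --c--> S2
  read 'b': S2 --b--> S2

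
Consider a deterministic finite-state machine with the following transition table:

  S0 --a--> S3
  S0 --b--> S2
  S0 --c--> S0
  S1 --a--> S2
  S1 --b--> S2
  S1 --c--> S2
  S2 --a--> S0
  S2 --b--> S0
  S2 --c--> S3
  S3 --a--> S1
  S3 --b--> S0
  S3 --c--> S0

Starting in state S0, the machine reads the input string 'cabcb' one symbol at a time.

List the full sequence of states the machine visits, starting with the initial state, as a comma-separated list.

Start: S0
  read 'c': S0 --c--> S0
  read 'a': S0 --a--> S3
  read 'b': S3 --b--> S0
  read 'c': S0 --c--> S0
  read 'b': S0 --b--> S2

Answer: S0, S0, S3, S0, S0, S2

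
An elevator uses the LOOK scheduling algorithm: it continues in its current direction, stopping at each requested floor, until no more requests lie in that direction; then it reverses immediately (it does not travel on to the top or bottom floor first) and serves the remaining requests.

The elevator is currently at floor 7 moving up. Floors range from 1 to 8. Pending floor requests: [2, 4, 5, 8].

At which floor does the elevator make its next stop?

Answer: 8

Derivation:
Current floor: 7, direction: up
Requests above: [8]
Requests below: [2, 4, 5]
Moving up and requests lie above → nearest above is min([8]) = 8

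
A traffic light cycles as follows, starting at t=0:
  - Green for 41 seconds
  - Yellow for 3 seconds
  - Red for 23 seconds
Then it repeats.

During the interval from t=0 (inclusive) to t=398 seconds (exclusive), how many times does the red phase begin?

Answer: 6

Derivation:
Cycle = 41+3+23 = 67s
red phase starts at t = k*67 + 44 for k=0,1,2,...
Need k*67+44 < 398 → k < 5.284
k ∈ {0, ..., 5} → 6 starts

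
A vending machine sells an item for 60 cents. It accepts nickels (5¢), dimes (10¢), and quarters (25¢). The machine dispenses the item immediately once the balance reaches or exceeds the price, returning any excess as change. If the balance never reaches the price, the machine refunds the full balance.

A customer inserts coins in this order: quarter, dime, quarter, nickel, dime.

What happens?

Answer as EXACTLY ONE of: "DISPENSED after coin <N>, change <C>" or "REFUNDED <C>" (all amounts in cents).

Price: 60¢
Coin 1 (quarter, 25¢): balance = 25¢
Coin 2 (dime, 10¢): balance = 35¢
Coin 3 (quarter, 25¢): balance = 60¢
  → balance >= price → DISPENSE, change = 60 - 60 = 0¢

Answer: DISPENSED after coin 3, change 0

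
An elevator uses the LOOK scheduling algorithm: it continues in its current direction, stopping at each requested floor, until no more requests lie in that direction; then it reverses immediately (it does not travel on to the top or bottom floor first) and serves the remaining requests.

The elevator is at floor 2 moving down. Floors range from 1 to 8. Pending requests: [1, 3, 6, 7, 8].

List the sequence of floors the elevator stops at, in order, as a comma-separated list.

Answer: 1, 3, 6, 7, 8

Derivation:
Current: 2, moving DOWN
Serve below first (descending): [1]
Then reverse, serve above (ascending): [3, 6, 7, 8]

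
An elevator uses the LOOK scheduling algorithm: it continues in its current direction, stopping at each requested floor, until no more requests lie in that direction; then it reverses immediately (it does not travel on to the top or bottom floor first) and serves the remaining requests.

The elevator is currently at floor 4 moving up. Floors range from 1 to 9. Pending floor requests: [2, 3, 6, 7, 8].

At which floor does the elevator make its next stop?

Current floor: 4, direction: up
Requests above: [6, 7, 8]
Requests below: [2, 3]
Moving up and requests lie above → nearest above is min([6, 7, 8]) = 6

Answer: 6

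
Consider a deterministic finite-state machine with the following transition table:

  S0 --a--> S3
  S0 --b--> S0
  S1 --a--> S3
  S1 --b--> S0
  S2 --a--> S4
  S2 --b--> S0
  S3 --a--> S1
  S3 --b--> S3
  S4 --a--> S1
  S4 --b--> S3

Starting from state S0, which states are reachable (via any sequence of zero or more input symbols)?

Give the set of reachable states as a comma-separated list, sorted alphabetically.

Answer: S0, S1, S3

Derivation:
BFS from S0:
  visit S0: S0--a-->S3 (new), S0--b-->S0 (seen)
  visit S3: S3--a-->S1 (new), S3--b-->S3 (seen)
  visit S1: S1--a-->S3 (seen), S1--b-->S0 (seen)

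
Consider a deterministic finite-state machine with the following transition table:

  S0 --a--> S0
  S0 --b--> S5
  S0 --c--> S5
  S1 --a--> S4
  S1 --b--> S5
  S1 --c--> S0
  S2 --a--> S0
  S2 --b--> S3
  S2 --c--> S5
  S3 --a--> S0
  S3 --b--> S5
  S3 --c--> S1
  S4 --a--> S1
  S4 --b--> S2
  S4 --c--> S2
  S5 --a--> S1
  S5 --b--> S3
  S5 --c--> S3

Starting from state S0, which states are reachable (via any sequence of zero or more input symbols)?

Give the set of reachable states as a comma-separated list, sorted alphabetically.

BFS from S0:
  visit S0: S0--a-->S0 (seen), S0--b-->S5 (new), S0--c-->S5 (seen)
  visit S5: S5--a-->S1 (new), S5--b-->S3 (new), S5--c-->S3 (seen)
  visit S1: S1--a-->S4 (new), S1--b-->S5 (seen), S1--c-->S0 (seen)
  visit S3: S3--a-->S0 (seen), S3--b-->S5 (seen), S3--c-->S1 (seen)
  visit S4: S4--a-->S1 (seen), S4--b-->S2 (new), S4--c-->S2 (seen)
  visit S2: S2--a-->S0 (seen), S2--b-->S3 (seen), S2--c-->S5 (seen)

Answer: S0, S1, S2, S3, S4, S5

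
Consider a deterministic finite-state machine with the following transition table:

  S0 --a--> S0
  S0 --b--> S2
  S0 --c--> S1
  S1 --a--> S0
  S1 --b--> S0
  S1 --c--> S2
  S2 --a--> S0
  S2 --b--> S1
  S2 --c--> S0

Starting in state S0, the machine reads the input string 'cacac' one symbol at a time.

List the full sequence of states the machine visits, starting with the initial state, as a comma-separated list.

Start: S0
  read 'c': S0 --c--> S1
  read 'a': S1 --a--> S0
  read 'c': S0 --c--> S1
  read 'a': S1 --a--> S0
  read 'c': S0 --c--> S1

Answer: S0, S1, S0, S1, S0, S1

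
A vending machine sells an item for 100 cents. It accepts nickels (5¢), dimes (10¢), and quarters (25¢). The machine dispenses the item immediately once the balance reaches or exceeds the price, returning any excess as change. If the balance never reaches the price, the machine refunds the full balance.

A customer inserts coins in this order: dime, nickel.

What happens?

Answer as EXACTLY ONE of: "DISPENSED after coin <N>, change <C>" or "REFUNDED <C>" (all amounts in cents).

Price: 100¢
Coin 1 (dime, 10¢): balance = 10¢
Coin 2 (nickel, 5¢): balance = 15¢
All coins inserted, balance 15¢ < price 100¢ → REFUND 15¢

Answer: REFUNDED 15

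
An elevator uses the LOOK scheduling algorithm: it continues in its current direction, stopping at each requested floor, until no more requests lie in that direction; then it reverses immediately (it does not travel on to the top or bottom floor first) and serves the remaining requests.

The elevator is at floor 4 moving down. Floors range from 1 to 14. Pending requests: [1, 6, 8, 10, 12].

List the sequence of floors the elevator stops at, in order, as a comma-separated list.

Answer: 1, 6, 8, 10, 12

Derivation:
Current: 4, moving DOWN
Serve below first (descending): [1]
Then reverse, serve above (ascending): [6, 8, 10, 12]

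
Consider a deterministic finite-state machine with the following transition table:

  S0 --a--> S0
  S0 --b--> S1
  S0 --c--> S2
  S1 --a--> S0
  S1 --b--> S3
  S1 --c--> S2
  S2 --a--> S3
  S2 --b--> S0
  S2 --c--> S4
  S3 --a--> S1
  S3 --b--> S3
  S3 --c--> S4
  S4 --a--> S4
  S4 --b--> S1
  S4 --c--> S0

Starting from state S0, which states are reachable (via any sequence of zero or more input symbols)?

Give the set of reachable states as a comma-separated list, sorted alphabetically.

BFS from S0:
  visit S0: S0--a-->S0 (seen), S0--b-->S1 (new), S0--c-->S2 (new)
  visit S1: S1--a-->S0 (seen), S1--b-->S3 (new), S1--c-->S2 (seen)
  visit S2: S2--a-->S3 (seen), S2--b-->S0 (seen), S2--c-->S4 (new)
  visit S3: S3--a-->S1 (seen), S3--b-->S3 (seen), S3--c-->S4 (seen)
  visit S4: S4--a-->S4 (seen), S4--b-->S1 (seen), S4--c-->S0 (seen)

Answer: S0, S1, S2, S3, S4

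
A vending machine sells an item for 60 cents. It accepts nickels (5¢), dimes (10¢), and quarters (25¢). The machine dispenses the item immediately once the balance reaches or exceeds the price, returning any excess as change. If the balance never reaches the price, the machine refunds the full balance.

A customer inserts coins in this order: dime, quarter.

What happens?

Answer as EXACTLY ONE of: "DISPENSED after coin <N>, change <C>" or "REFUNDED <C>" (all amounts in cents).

Price: 60¢
Coin 1 (dime, 10¢): balance = 10¢
Coin 2 (quarter, 25¢): balance = 35¢
All coins inserted, balance 35¢ < price 60¢ → REFUND 35¢

Answer: REFUNDED 35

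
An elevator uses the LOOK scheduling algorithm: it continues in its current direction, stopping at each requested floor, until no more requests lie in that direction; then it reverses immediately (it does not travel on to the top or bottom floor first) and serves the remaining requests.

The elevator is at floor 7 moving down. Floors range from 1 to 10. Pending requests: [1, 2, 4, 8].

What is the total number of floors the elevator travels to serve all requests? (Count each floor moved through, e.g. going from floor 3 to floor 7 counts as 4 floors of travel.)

Answer: 13

Derivation:
Start at floor 7 moving down, LOOK stop order: [4, 2, 1, 8]
  7 → 4: |4-7| = 3, total = 3
  4 → 2: |2-4| = 2, total = 5
  2 → 1: |1-2| = 1, total = 6
  1 → 8: |8-1| = 7, total = 13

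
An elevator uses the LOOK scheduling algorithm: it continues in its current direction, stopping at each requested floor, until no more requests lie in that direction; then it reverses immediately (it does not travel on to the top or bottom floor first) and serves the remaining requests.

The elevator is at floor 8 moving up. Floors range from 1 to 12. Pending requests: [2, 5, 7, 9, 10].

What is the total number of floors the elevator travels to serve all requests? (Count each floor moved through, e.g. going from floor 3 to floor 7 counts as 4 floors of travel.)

Start at floor 8 moving up, LOOK stop order: [9, 10, 7, 5, 2]
  8 → 9: |9-8| = 1, total = 1
  9 → 10: |10-9| = 1, total = 2
  10 → 7: |7-10| = 3, total = 5
  7 → 5: |5-7| = 2, total = 7
  5 → 2: |2-5| = 3, total = 10

Answer: 10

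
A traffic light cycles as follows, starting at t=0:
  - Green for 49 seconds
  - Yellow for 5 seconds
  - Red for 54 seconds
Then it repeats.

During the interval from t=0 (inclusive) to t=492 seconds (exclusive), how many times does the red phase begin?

Answer: 5

Derivation:
Cycle = 49+5+54 = 108s
red phase starts at t = k*108 + 54 for k=0,1,2,...
Need k*108+54 < 492 → k < 4.056
k ∈ {0, ..., 4} → 5 starts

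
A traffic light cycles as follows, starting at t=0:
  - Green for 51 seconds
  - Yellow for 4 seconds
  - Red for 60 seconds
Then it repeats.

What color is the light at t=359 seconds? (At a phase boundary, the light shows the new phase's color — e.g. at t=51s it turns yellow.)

Cycle length = 51 + 4 + 60 = 115s
t = 359, phase_t = 359 mod 115 = 14
14 < 51 (green end) → GREEN

Answer: green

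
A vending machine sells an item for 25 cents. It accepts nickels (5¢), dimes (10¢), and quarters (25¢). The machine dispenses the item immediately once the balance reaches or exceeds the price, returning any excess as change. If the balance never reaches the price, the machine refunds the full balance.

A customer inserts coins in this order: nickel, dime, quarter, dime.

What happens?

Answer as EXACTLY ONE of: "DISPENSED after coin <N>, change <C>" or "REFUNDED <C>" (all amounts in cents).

Answer: DISPENSED after coin 3, change 15

Derivation:
Price: 25¢
Coin 1 (nickel, 5¢): balance = 5¢
Coin 2 (dime, 10¢): balance = 15¢
Coin 3 (quarter, 25¢): balance = 40¢
  → balance >= price → DISPENSE, change = 40 - 25 = 15¢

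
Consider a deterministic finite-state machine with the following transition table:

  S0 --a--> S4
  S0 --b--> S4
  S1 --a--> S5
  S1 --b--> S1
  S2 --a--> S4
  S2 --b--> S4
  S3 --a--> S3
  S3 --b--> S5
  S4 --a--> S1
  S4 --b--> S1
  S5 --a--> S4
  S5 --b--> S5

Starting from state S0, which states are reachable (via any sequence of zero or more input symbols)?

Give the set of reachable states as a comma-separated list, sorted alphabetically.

Answer: S0, S1, S4, S5

Derivation:
BFS from S0:
  visit S0: S0--a-->S4 (new), S0--b-->S4 (seen)
  visit S4: S4--a-->S1 (new), S4--b-->S1 (seen)
  visit S1: S1--a-->S5 (new), S1--b-->S1 (seen)
  visit S5: S5--a-->S4 (seen), S5--b-->S5 (seen)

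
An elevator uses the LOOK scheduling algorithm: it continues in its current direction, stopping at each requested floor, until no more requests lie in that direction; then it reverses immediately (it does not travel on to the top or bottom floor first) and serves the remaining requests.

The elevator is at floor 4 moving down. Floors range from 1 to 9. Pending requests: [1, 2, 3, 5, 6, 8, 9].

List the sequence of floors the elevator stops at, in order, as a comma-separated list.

Current: 4, moving DOWN
Serve below first (descending): [3, 2, 1]
Then reverse, serve above (ascending): [5, 6, 8, 9]

Answer: 3, 2, 1, 5, 6, 8, 9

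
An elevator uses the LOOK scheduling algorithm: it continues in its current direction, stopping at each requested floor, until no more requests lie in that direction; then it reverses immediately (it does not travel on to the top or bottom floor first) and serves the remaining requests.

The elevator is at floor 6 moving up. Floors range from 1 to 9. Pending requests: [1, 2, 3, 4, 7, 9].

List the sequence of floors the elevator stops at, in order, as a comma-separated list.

Current: 6, moving UP
Serve above first (ascending): [7, 9]
Then reverse, serve below (descending): [4, 3, 2, 1]

Answer: 7, 9, 4, 3, 2, 1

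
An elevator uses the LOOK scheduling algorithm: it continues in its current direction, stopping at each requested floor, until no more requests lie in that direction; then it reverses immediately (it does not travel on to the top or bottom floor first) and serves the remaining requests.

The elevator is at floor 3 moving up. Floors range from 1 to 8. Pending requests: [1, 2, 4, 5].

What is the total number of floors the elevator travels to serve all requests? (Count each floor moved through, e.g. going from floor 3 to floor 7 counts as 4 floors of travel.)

Answer: 6

Derivation:
Start at floor 3 moving up, LOOK stop order: [4, 5, 2, 1]
  3 → 4: |4-3| = 1, total = 1
  4 → 5: |5-4| = 1, total = 2
  5 → 2: |2-5| = 3, total = 5
  2 → 1: |1-2| = 1, total = 6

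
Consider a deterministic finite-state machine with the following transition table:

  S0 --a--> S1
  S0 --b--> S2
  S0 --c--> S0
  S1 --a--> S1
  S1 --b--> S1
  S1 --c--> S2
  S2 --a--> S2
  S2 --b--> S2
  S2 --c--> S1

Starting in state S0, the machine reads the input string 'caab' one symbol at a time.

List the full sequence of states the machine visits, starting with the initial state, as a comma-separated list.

Answer: S0, S0, S1, S1, S1

Derivation:
Start: S0
  read 'c': S0 --c--> S0
  read 'a': S0 --a--> S1
  read 'a': S1 --a--> S1
  read 'b': S1 --b--> S1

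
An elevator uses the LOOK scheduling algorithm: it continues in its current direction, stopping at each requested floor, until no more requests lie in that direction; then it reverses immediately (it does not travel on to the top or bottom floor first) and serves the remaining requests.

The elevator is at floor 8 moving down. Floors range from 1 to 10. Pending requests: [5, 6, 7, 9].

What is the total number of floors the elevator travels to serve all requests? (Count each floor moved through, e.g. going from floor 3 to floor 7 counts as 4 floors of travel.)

Answer: 7

Derivation:
Start at floor 8 moving down, LOOK stop order: [7, 6, 5, 9]
  8 → 7: |7-8| = 1, total = 1
  7 → 6: |6-7| = 1, total = 2
  6 → 5: |5-6| = 1, total = 3
  5 → 9: |9-5| = 4, total = 7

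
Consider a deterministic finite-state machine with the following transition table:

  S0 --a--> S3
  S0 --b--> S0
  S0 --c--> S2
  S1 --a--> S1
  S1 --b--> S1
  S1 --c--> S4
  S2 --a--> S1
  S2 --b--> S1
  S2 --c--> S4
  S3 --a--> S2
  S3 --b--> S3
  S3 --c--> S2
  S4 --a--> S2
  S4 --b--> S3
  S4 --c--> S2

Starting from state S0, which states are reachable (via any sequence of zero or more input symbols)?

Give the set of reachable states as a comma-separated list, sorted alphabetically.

BFS from S0:
  visit S0: S0--a-->S3 (new), S0--b-->S0 (seen), S0--c-->S2 (new)
  visit S3: S3--a-->S2 (seen), S3--b-->S3 (seen), S3--c-->S2 (seen)
  visit S2: S2--a-->S1 (new), S2--b-->S1 (seen), S2--c-->S4 (new)
  visit S1: S1--a-->S1 (seen), S1--b-->S1 (seen), S1--c-->S4 (seen)
  visit S4: S4--a-->S2 (seen), S4--b-->S3 (seen), S4--c-->S2 (seen)

Answer: S0, S1, S2, S3, S4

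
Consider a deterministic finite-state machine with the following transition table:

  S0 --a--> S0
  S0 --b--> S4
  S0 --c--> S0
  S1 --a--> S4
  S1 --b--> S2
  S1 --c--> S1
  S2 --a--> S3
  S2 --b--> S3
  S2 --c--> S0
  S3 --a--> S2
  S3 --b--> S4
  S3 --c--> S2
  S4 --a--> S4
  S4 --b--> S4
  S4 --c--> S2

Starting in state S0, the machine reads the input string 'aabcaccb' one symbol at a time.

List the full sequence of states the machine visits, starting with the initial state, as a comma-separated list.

Start: S0
  read 'a': S0 --a--> S0
  read 'a': S0 --a--> S0
  read 'b': S0 --b--> S4
  read 'c': S4 --c--> S2
  read 'a': S2 --a--> S3
  read 'c': S3 --c--> S2
  read 'c': S2 --c--> S0
  read 'b': S0 --b--> S4

Answer: S0, S0, S0, S4, S2, S3, S2, S0, S4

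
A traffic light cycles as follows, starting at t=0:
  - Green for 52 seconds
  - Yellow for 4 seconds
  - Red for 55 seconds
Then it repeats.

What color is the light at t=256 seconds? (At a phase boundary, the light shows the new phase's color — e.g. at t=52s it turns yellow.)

Answer: green

Derivation:
Cycle length = 52 + 4 + 55 = 111s
t = 256, phase_t = 256 mod 111 = 34
34 < 52 (green end) → GREEN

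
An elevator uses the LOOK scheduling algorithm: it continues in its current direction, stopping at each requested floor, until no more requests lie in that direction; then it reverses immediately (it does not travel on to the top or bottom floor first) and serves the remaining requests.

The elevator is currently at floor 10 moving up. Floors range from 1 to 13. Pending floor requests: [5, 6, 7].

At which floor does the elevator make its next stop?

Answer: 7

Derivation:
Current floor: 10, direction: up
Requests above: []
Requests below: [5, 6, 7]
Moving up but no requests above → reverse; nearest below is max([5, 6, 7]) = 7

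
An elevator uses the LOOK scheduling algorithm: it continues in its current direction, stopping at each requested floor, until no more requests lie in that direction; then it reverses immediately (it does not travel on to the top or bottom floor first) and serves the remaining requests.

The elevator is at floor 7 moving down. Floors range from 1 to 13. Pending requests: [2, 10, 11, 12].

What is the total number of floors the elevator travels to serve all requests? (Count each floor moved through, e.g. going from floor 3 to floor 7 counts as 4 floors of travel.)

Start at floor 7 moving down, LOOK stop order: [2, 10, 11, 12]
  7 → 2: |2-7| = 5, total = 5
  2 → 10: |10-2| = 8, total = 13
  10 → 11: |11-10| = 1, total = 14
  11 → 12: |12-11| = 1, total = 15

Answer: 15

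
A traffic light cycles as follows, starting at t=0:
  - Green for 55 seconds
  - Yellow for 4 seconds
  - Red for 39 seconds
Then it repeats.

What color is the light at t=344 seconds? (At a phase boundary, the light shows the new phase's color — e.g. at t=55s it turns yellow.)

Cycle length = 55 + 4 + 39 = 98s
t = 344, phase_t = 344 mod 98 = 50
50 < 55 (green end) → GREEN

Answer: green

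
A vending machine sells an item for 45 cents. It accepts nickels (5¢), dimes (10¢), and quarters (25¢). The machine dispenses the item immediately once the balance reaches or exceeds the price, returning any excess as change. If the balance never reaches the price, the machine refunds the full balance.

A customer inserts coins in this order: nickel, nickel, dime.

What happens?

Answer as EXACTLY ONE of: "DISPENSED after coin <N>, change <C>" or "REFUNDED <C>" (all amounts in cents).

Answer: REFUNDED 20

Derivation:
Price: 45¢
Coin 1 (nickel, 5¢): balance = 5¢
Coin 2 (nickel, 5¢): balance = 10¢
Coin 3 (dime, 10¢): balance = 20¢
All coins inserted, balance 20¢ < price 45¢ → REFUND 20¢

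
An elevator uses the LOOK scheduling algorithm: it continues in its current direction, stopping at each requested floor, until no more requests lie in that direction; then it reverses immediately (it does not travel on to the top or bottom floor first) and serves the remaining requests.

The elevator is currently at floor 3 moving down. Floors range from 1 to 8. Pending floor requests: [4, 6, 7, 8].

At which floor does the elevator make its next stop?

Current floor: 3, direction: down
Requests above: [4, 6, 7, 8]
Requests below: []
Moving down but no requests below → reverse; nearest above is min([4, 6, 7, 8]) = 4

Answer: 4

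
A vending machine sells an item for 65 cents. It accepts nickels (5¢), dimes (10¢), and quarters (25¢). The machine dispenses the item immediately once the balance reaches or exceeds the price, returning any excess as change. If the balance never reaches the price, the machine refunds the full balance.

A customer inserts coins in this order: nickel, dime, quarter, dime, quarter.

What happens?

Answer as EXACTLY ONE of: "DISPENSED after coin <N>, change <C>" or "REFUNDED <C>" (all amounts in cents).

Price: 65¢
Coin 1 (nickel, 5¢): balance = 5¢
Coin 2 (dime, 10¢): balance = 15¢
Coin 3 (quarter, 25¢): balance = 40¢
Coin 4 (dime, 10¢): balance = 50¢
Coin 5 (quarter, 25¢): balance = 75¢
  → balance >= price → DISPENSE, change = 75 - 65 = 10¢

Answer: DISPENSED after coin 5, change 10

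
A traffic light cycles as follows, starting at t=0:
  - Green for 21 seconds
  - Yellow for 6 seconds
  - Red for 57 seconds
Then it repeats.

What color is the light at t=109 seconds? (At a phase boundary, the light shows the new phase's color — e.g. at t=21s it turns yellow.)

Answer: yellow

Derivation:
Cycle length = 21 + 6 + 57 = 84s
t = 109, phase_t = 109 mod 84 = 25
21 <= 25 < 27 (yellow end) → YELLOW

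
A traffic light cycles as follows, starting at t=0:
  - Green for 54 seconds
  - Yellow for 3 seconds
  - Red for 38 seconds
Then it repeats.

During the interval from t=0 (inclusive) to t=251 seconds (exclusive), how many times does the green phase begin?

Answer: 3

Derivation:
Cycle = 54+3+38 = 95s
green phase starts at t = k*95 + 0 for k=0,1,2,...
Need k*95+0 < 251 → k < 2.642
k ∈ {0, ..., 2} → 3 starts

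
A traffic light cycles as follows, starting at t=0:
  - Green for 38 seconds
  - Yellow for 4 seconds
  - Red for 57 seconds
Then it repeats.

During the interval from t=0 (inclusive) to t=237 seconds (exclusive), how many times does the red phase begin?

Cycle = 38+4+57 = 99s
red phase starts at t = k*99 + 42 for k=0,1,2,...
Need k*99+42 < 237 → k < 1.970
k ∈ {0, ..., 1} → 2 starts

Answer: 2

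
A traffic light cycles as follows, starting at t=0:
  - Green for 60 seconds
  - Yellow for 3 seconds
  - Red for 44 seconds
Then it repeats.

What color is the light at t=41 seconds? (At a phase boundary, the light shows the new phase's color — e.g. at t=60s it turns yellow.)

Cycle length = 60 + 3 + 44 = 107s
t = 41, phase_t = 41 mod 107 = 41
41 < 60 (green end) → GREEN

Answer: green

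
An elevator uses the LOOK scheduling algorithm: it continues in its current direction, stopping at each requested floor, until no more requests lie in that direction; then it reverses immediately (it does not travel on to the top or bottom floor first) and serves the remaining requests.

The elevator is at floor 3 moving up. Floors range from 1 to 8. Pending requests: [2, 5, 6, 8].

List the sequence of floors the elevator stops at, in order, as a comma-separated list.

Answer: 5, 6, 8, 2

Derivation:
Current: 3, moving UP
Serve above first (ascending): [5, 6, 8]
Then reverse, serve below (descending): [2]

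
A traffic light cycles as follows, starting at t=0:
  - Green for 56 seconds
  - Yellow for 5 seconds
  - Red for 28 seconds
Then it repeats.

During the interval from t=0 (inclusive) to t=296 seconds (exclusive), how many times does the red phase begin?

Cycle = 56+5+28 = 89s
red phase starts at t = k*89 + 61 for k=0,1,2,...
Need k*89+61 < 296 → k < 2.640
k ∈ {0, ..., 2} → 3 starts

Answer: 3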